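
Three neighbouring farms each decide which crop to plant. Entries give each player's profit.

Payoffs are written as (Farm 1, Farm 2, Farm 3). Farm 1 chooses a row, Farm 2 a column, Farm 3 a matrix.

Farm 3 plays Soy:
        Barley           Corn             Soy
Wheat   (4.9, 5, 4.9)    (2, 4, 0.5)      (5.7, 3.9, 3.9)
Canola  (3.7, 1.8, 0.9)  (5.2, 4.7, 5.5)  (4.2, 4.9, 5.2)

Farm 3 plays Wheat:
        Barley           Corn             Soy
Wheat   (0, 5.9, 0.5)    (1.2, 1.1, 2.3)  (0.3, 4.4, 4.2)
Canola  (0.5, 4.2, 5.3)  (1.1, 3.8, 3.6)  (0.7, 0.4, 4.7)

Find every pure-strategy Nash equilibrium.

Pure-strategy Nash equilibria: (Wheat, Barley, Soy), (Canola, Barley, Wheat)

Check each profile: it is a Nash equilibrium iff no player can strictly gain by switching unilaterally.
(Wheat, Barley, Soy): Farm 1 gets 4.9, best alternative 3.7; Farm 2 gets 5, best alternative 4; Farm 3 gets 4.9, best alternative 0.5. No profitable deviation — NE.
(Wheat, Barley, Wheat): Farm 1 can switch to Canola (0 → 0.5). Not NE.
(Wheat, Corn, Soy): Farm 1 can switch to Canola (2 → 5.2). Not NE.
(Wheat, Corn, Wheat): Farm 2 can switch to Barley (1.1 → 5.9). Not NE.
(Wheat, Soy, Soy): Farm 2 can switch to Barley (3.9 → 5). Not NE.
(Wheat, Soy, Wheat): Farm 1 can switch to Canola (0.3 → 0.7). Not NE.
(Canola, Barley, Soy): Farm 1 can switch to Wheat (3.7 → 4.9). Not NE.
(Canola, Barley, Wheat): Farm 1 gets 0.5, best alternative 0; Farm 2 gets 4.2, best alternative 3.8; Farm 3 gets 5.3, best alternative 0.9. No profitable deviation — NE.
(Canola, Corn, Soy): Farm 2 can switch to Soy (4.7 → 4.9). Not NE.
(Canola, Corn, Wheat): Farm 1 can switch to Wheat (1.1 → 1.2). Not NE.
(Canola, Soy, Soy): Farm 1 can switch to Wheat (4.2 → 5.7). Not NE.
(Canola, Soy, Wheat): Farm 2 can switch to Barley (0.4 → 4.2). Not NE.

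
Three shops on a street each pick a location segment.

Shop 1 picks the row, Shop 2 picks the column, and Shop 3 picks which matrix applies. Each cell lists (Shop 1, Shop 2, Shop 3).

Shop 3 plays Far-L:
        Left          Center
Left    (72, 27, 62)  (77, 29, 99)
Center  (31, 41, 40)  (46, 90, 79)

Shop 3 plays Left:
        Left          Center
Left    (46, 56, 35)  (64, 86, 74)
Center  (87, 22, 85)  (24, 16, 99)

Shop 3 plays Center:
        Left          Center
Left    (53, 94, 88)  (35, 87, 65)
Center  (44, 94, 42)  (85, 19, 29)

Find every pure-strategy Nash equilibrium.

The pure Nash equilibria are (Left, Left, Center); (Left, Center, Far-L); (Center, Left, Left).

(Left, Left, Far-L): Shop 2 can switch to Center (27 → 29). Not NE.
(Left, Left, Left): Shop 1 can switch to Center (46 → 87). Not NE.
(Left, Left, Center): Shop 1 gets 53, best alternative 44; Shop 2 gets 94, best alternative 87; Shop 3 gets 88, best alternative 62. No profitable deviation — NE.
(Left, Center, Far-L): Shop 1 gets 77, best alternative 46; Shop 2 gets 29, best alternative 27; Shop 3 gets 99, best alternative 74. No profitable deviation — NE.
(Left, Center, Left): Shop 3 can switch to Far-L (74 → 99). Not NE.
(Left, Center, Center): Shop 1 can switch to Center (35 → 85). Not NE.
(Center, Left, Far-L): Shop 1 can switch to Left (31 → 72). Not NE.
(Center, Left, Left): Shop 1 gets 87, best alternative 46; Shop 2 gets 22, best alternative 16; Shop 3 gets 85, best alternative 42. No profitable deviation — NE.
(Center, Left, Center): Shop 1 can switch to Left (44 → 53). Not NE.
(The remaining 3 profiles each have a profitable deviation by the same check.)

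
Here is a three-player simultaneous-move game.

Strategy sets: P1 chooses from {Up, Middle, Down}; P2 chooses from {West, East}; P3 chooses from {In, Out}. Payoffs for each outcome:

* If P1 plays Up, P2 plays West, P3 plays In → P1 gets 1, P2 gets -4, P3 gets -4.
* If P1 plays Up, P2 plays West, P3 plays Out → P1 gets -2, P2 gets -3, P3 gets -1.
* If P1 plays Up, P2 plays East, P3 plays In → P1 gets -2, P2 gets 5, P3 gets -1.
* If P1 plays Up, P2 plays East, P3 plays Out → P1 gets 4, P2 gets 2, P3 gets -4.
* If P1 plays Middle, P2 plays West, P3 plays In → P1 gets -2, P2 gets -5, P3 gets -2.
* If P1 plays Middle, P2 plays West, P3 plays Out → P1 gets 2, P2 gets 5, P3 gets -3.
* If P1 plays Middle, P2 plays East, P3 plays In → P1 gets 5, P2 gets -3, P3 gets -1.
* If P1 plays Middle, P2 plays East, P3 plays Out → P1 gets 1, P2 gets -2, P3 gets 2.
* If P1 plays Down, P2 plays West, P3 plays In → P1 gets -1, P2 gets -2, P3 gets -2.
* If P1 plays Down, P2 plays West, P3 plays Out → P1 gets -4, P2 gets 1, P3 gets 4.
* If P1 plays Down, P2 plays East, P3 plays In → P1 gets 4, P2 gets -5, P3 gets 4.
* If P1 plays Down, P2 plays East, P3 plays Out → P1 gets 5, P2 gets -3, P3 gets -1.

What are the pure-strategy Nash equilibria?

(Up, West, In): P2 can switch to East (-4 → 5). Not NE.
(Up, West, Out): P1 can switch to Middle (-2 → 2). Not NE.
(Up, East, In): P1 can switch to Middle (-2 → 5). Not NE.
(Up, East, Out): P1 can switch to Down (4 → 5). Not NE.
(Middle, West, In): P1 can switch to Up (-2 → 1). Not NE.
(Middle, West, Out): P3 can switch to In (-3 → -2). Not NE.
(Middle, East, In): P3 can switch to Out (-1 → 2). Not NE.
(Middle, East, Out): P1 can switch to Up (1 → 4). Not NE.
(Down, West, In): P1 can switch to Up (-1 → 1). Not NE.
(Down, West, Out): P1 can switch to Up (-4 → -2). Not NE.
(The remaining 2 profiles each have a profitable deviation by the same check.)

none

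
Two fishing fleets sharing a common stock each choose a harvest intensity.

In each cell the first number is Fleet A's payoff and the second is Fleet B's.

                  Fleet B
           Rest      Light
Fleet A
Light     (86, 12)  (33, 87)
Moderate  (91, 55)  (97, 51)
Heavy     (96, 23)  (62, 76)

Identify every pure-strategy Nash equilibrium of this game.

For each strategy profile, look for a profitable unilateral deviation.
(Light, Rest): Fleet A can switch to Moderate (86 → 91). Not NE.
(Light, Light): Fleet A can switch to Moderate (33 → 97). Not NE.
(Moderate, Rest): Fleet A can switch to Heavy (91 → 96). Not NE.
(Moderate, Light): Fleet B can switch to Rest (51 → 55). Not NE.
(Heavy, Rest): Fleet B can switch to Light (23 → 76). Not NE.
(Heavy, Light): Fleet A can switch to Moderate (62 → 97). Not NE.

none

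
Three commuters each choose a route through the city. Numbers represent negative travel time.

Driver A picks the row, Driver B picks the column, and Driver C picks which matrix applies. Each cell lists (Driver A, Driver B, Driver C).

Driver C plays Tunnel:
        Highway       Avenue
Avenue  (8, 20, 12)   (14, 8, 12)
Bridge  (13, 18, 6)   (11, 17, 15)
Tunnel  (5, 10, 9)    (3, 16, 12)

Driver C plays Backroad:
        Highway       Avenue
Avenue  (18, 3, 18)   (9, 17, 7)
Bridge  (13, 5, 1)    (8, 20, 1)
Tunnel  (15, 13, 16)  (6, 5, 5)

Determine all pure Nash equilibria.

(Bridge, Highway, Tunnel)

Driver A against (Highway, Tunnel): payoffs 8, 13, 5 → best response Bridge.
Driver A against (Highway, Backroad): payoffs 18, 13, 15 → best response Avenue.
Driver A against (Avenue, Tunnel): payoffs 14, 11, 3 → best response Avenue.
Driver A against (Avenue, Backroad): payoffs 9, 8, 6 → best response Avenue.
Driver B against (Avenue, Tunnel): payoffs 20, 8 → best response Highway.
Driver B against (Avenue, Backroad): payoffs 3, 17 → best response Avenue.
Driver B against (Bridge, Tunnel): payoffs 18, 17 → best response Highway.
Driver B against (Bridge, Backroad): payoffs 5, 20 → best response Avenue.
Driver B against (Tunnel, Tunnel): payoffs 10, 16 → best response Avenue.
Driver B against (Tunnel, Backroad): payoffs 13, 5 → best response Highway.
Driver C against (Avenue, Highway): payoffs 12, 18 → best response Backroad.
Driver C against (Avenue, Avenue): payoffs 12, 7 → best response Tunnel.
Driver C against (Bridge, Highway): payoffs 6, 1 → best response Tunnel.
Driver C against (Bridge, Avenue): payoffs 15, 1 → best response Tunnel.
Driver C against (Tunnel, Highway): payoffs 9, 16 → best response Backroad.
Driver C against (Tunnel, Avenue): payoffs 12, 5 → best response Tunnel.
Mutual best responses: (Bridge, Highway, Tunnel).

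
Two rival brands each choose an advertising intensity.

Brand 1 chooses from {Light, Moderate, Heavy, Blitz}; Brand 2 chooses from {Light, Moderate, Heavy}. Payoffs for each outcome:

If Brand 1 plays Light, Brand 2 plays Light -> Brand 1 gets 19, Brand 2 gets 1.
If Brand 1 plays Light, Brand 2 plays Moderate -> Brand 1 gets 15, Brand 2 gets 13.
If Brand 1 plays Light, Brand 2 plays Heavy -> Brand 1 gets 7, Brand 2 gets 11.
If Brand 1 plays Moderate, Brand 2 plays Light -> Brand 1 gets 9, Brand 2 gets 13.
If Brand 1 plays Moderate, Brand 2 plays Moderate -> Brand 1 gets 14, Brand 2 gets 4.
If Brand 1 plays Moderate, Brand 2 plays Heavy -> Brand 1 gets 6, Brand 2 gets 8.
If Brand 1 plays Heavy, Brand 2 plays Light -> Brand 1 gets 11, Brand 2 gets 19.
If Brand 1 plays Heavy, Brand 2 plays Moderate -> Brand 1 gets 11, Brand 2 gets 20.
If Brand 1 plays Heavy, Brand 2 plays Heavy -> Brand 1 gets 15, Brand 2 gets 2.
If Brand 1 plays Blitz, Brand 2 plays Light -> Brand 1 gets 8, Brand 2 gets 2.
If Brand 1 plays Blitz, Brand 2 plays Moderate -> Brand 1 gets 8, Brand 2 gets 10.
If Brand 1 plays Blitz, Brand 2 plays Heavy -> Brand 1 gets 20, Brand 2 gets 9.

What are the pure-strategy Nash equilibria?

The unique pure-strategy Nash equilibrium is (Light, Moderate).

Brand 1 against Light: payoffs 19, 9, 11, 8 → best response Light.
Brand 1 against Moderate: payoffs 15, 14, 11, 8 → best response Light.
Brand 1 against Heavy: payoffs 7, 6, 15, 20 → best response Blitz.
Brand 2 against Light: payoffs 1, 13, 11 → best response Moderate.
Brand 2 against Moderate: payoffs 13, 4, 8 → best response Light.
Brand 2 against Heavy: payoffs 19, 20, 2 → best response Moderate.
Brand 2 against Blitz: payoffs 2, 10, 9 → best response Moderate.
Mutual best responses: (Light, Moderate).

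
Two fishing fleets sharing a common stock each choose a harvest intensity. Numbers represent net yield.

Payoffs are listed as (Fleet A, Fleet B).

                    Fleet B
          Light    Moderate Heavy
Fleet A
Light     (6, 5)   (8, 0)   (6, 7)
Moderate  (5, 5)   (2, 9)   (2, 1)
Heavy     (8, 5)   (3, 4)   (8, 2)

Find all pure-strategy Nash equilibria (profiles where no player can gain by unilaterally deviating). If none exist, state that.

Fleet A against Light: payoffs 6, 5, 8 → best response Heavy.
Fleet A against Moderate: payoffs 8, 2, 3 → best response Light.
Fleet A against Heavy: payoffs 6, 2, 8 → best response Heavy.
Fleet B against Light: payoffs 5, 0, 7 → best response Heavy.
Fleet B against Moderate: payoffs 5, 9, 1 → best response Moderate.
Fleet B against Heavy: payoffs 5, 4, 2 → best response Light.
Mutual best responses: (Heavy, Light).

Pure NE: (Heavy, Light)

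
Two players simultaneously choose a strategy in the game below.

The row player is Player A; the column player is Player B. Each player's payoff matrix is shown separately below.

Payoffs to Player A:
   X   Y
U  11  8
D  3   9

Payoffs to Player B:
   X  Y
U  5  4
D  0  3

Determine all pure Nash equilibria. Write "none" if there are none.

Player A against X: payoffs 11, 3 → best response U.
Player A against Y: payoffs 8, 9 → best response D.
Player B against U: payoffs 5, 4 → best response X.
Player B against D: payoffs 0, 3 → best response Y.
Mutual best responses: (U, X); (D, Y).

The pure Nash equilibria are (U, X); (D, Y).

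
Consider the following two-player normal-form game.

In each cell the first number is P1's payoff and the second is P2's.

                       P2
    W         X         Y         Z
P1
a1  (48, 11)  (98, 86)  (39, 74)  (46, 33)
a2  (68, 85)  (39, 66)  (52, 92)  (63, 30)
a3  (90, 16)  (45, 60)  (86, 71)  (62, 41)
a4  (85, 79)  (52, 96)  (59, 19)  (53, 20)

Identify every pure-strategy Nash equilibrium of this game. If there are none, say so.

Pure-strategy Nash equilibria: (a1, X), (a3, Y)

P1 against W: payoffs 48, 68, 90, 85 → best response a3.
P1 against X: payoffs 98, 39, 45, 52 → best response a1.
P1 against Y: payoffs 39, 52, 86, 59 → best response a3.
P1 against Z: payoffs 46, 63, 62, 53 → best response a2.
P2 against a1: payoffs 11, 86, 74, 33 → best response X.
P2 against a2: payoffs 85, 66, 92, 30 → best response Y.
P2 against a3: payoffs 16, 60, 71, 41 → best response Y.
P2 against a4: payoffs 79, 96, 19, 20 → best response X.
Mutual best responses: (a1, X); (a3, Y).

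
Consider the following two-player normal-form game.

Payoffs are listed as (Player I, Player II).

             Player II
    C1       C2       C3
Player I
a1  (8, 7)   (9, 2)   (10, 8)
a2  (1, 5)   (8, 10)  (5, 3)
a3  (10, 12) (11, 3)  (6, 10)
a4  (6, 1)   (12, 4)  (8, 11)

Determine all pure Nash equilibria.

Pure-strategy Nash equilibria: (a1, C3), (a3, C1)

(a1, C1): Player I can switch to a3 (8 → 10). Not NE.
(a1, C2): Player I can switch to a3 (9 → 11). Not NE.
(a1, C3): Player I gets 10, best alternative 8; Player II gets 8, best alternative 7. No profitable deviation — NE.
(a2, C1): Player I can switch to a1 (1 → 8). Not NE.
(a2, C2): Player I can switch to a1 (8 → 9). Not NE.
(a2, C3): Player I can switch to a1 (5 → 10). Not NE.
(a3, C1): Player I gets 10, best alternative 8; Player II gets 12, best alternative 10. No profitable deviation — NE.
(a3, C2): Player I can switch to a4 (11 → 12). Not NE.
(The remaining 4 profiles each have a profitable deviation by the same check.)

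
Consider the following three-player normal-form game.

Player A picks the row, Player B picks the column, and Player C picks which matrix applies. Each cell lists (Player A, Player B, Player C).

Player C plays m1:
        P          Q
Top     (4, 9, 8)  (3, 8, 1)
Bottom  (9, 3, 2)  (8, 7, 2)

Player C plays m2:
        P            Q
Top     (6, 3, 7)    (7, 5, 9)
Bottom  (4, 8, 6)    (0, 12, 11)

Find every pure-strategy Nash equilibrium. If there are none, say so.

Pure NE: (Top, Q, m2)

Player A against (P, m1): payoffs 4, 9 → best response Bottom.
Player A against (P, m2): payoffs 6, 4 → best response Top.
Player A against (Q, m1): payoffs 3, 8 → best response Bottom.
Player A against (Q, m2): payoffs 7, 0 → best response Top.
Player B against (Top, m1): payoffs 9, 8 → best response P.
Player B against (Top, m2): payoffs 3, 5 → best response Q.
Player B against (Bottom, m1): payoffs 3, 7 → best response Q.
Player B against (Bottom, m2): payoffs 8, 12 → best response Q.
Player C against (Top, P): payoffs 8, 7 → best response m1.
Player C against (Top, Q): payoffs 1, 9 → best response m2.
Player C against (Bottom, P): payoffs 2, 6 → best response m2.
Player C against (Bottom, Q): payoffs 2, 11 → best response m2.
Mutual best responses: (Top, Q, m2).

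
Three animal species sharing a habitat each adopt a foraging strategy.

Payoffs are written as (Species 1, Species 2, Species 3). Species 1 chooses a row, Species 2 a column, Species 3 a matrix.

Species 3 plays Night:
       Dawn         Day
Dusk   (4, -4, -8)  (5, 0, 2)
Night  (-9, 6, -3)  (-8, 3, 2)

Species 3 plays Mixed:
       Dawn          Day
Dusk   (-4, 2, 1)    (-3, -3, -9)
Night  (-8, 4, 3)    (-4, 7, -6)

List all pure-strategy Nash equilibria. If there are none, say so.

Pure-strategy Nash equilibria: (Dusk, Dawn, Mixed) and (Dusk, Day, Night)

Mark each player's best response to every combination of opponents' strategies; a profile where every player is best-responding is a pure Nash equilibrium.
Species 1 against (Dawn, Night): payoffs 4, -9 → best response Dusk.
Species 1 against (Dawn, Mixed): payoffs -4, -8 → best response Dusk.
Species 1 against (Day, Night): payoffs 5, -8 → best response Dusk.
Species 1 against (Day, Mixed): payoffs -3, -4 → best response Dusk.
Species 2 against (Dusk, Night): payoffs -4, 0 → best response Day.
Species 2 against (Dusk, Mixed): payoffs 2, -3 → best response Dawn.
Species 2 against (Night, Night): payoffs 6, 3 → best response Dawn.
Species 2 against (Night, Mixed): payoffs 4, 7 → best response Day.
Species 3 against (Dusk, Dawn): payoffs -8, 1 → best response Mixed.
Species 3 against (Dusk, Day): payoffs 2, -9 → best response Night.
Species 3 against (Night, Dawn): payoffs -3, 3 → best response Mixed.
Species 3 against (Night, Day): payoffs 2, -6 → best response Night.
Mutual best responses: (Dusk, Dawn, Mixed); (Dusk, Day, Night).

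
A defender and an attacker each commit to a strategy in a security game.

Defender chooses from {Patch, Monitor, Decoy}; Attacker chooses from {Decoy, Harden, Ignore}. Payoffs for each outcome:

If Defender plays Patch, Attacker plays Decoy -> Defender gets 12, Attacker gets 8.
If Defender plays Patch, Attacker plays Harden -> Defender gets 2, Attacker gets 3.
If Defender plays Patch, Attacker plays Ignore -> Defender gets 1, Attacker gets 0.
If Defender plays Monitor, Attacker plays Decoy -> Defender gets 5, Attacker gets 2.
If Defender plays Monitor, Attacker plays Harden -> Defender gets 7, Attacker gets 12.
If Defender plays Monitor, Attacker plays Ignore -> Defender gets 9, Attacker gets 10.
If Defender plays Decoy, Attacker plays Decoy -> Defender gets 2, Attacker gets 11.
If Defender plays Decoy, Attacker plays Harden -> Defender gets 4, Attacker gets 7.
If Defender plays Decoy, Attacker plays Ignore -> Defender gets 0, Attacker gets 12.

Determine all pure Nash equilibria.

For each player, find the best response to each opponent profile; mutual best responses are the pure NE.
Defender against Decoy: payoffs 12, 5, 2 → best response Patch.
Defender against Harden: payoffs 2, 7, 4 → best response Monitor.
Defender against Ignore: payoffs 1, 9, 0 → best response Monitor.
Attacker against Patch: payoffs 8, 3, 0 → best response Decoy.
Attacker against Monitor: payoffs 2, 12, 10 → best response Harden.
Attacker against Decoy: payoffs 11, 7, 12 → best response Ignore.
Mutual best responses: (Patch, Decoy); (Monitor, Harden).

Pure-strategy Nash equilibria: (Patch, Decoy), (Monitor, Harden)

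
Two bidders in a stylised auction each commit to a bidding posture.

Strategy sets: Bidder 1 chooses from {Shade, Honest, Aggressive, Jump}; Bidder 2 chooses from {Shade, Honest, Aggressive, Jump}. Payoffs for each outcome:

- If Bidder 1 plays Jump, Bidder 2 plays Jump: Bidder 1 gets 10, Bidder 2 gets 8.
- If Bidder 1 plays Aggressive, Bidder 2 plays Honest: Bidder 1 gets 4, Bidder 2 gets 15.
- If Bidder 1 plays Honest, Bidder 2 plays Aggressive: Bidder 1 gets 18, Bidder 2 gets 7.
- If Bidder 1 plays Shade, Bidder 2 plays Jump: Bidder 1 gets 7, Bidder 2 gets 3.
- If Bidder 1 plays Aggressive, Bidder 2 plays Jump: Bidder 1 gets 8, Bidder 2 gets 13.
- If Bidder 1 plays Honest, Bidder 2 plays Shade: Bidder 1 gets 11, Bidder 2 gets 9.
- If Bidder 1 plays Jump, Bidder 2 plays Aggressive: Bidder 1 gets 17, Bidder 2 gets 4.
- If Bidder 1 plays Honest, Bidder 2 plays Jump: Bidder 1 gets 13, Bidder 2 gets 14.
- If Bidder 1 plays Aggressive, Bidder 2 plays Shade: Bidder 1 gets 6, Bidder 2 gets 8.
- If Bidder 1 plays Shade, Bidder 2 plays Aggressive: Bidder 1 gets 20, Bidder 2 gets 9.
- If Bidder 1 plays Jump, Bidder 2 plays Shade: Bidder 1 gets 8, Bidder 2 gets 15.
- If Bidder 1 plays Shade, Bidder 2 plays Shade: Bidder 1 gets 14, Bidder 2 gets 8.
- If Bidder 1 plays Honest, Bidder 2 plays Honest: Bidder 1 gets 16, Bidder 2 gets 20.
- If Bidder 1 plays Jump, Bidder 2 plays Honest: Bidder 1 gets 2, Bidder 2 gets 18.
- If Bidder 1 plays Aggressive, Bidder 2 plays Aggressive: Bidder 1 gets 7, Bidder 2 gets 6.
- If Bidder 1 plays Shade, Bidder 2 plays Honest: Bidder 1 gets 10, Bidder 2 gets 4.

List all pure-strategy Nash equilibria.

Bidder 1 against Shade: payoffs 14, 11, 6, 8 → best response Shade.
Bidder 1 against Honest: payoffs 10, 16, 4, 2 → best response Honest.
Bidder 1 against Aggressive: payoffs 20, 18, 7, 17 → best response Shade.
Bidder 1 against Jump: payoffs 7, 13, 8, 10 → best response Honest.
Bidder 2 against Shade: payoffs 8, 4, 9, 3 → best response Aggressive.
Bidder 2 against Honest: payoffs 9, 20, 7, 14 → best response Honest.
Bidder 2 against Aggressive: payoffs 8, 15, 6, 13 → best response Honest.
Bidder 2 against Jump: payoffs 15, 18, 4, 8 → best response Honest.
Mutual best responses: (Shade, Aggressive); (Honest, Honest).

Pure-strategy Nash equilibria: (Shade, Aggressive), (Honest, Honest)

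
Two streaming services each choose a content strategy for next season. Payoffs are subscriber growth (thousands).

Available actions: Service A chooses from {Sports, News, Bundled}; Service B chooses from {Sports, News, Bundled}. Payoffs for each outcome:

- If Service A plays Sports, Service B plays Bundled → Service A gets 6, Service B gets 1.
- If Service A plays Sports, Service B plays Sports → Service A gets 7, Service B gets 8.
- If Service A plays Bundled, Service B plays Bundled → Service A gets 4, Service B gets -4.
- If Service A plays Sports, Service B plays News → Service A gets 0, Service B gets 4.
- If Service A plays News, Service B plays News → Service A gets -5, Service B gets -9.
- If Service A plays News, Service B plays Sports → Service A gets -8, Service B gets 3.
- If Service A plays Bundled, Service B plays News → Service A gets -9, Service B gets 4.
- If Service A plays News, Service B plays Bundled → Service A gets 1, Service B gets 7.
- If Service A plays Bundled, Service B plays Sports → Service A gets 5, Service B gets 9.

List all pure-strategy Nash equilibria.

The unique pure-strategy Nash equilibrium is (Sports, Sports).

Service A against Sports: payoffs 7, -8, 5 → best response Sports.
Service A against News: payoffs 0, -5, -9 → best response Sports.
Service A against Bundled: payoffs 6, 1, 4 → best response Sports.
Service B against Sports: payoffs 8, 4, 1 → best response Sports.
Service B against News: payoffs 3, -9, 7 → best response Bundled.
Service B against Bundled: payoffs 9, 4, -4 → best response Sports.
Mutual best responses: (Sports, Sports).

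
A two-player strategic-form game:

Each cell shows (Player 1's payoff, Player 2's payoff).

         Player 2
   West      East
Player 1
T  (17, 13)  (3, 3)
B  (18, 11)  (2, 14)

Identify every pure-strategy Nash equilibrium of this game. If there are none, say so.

There is no pure-strategy Nash equilibrium.

(T, West): Player 1 can switch to B (17 → 18). Not NE.
(T, East): Player 2 can switch to West (3 → 13). Not NE.
(B, West): Player 2 can switch to East (11 → 14). Not NE.
(B, East): Player 1 can switch to T (2 → 3). Not NE.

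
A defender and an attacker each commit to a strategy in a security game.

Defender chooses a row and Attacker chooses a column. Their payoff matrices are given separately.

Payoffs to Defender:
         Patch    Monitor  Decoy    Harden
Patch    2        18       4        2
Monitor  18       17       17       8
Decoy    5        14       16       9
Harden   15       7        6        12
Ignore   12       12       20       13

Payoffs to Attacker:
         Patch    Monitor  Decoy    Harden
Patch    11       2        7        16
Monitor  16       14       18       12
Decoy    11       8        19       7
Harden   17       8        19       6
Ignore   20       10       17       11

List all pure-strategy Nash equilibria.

none

For each strategy profile, look for a profitable unilateral deviation.
(Patch, Patch): Defender can switch to Monitor (2 → 18). Not NE.
(Patch, Monitor): Attacker can switch to Patch (2 → 11). Not NE.
(Patch, Decoy): Defender can switch to Monitor (4 → 17). Not NE.
(Patch, Harden): Defender can switch to Monitor (2 → 8). Not NE.
(Monitor, Patch): Attacker can switch to Decoy (16 → 18). Not NE.
(Monitor, Monitor): Defender can switch to Patch (17 → 18). Not NE.
(Monitor, Decoy): Defender can switch to Ignore (17 → 20). Not NE.
(Monitor, Harden): Defender can switch to Decoy (8 → 9). Not NE.
(Decoy, Patch): Defender can switch to Monitor (5 → 18). Not NE.
(Decoy, Monitor): Defender can switch to Patch (14 → 18). Not NE.
(The remaining 10 profiles each have a profitable deviation by the same check.)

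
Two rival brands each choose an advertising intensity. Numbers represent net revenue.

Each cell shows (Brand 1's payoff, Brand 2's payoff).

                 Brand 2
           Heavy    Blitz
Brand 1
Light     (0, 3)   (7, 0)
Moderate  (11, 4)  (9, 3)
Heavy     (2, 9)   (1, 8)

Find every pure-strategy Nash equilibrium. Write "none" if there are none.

Pure NE: (Moderate, Heavy)

Mark each player's best response to every combination of opponents' strategies; a profile where every player is best-responding is a pure Nash equilibrium.
Brand 1 against Heavy: payoffs 0, 11, 2 → best response Moderate.
Brand 1 against Blitz: payoffs 7, 9, 1 → best response Moderate.
Brand 2 against Light: payoffs 3, 0 → best response Heavy.
Brand 2 against Moderate: payoffs 4, 3 → best response Heavy.
Brand 2 against Heavy: payoffs 9, 8 → best response Heavy.
Mutual best responses: (Moderate, Heavy).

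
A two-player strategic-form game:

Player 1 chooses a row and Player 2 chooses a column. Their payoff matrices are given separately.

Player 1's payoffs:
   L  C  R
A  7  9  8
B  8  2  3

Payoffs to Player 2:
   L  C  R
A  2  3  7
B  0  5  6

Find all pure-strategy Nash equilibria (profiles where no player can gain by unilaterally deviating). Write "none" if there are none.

The unique pure-strategy Nash equilibrium is (A, R).

(A, L): Player 1 can switch to B (7 → 8). Not NE.
(A, C): Player 2 can switch to R (3 → 7). Not NE.
(A, R): Player 1 gets 8, best alternative 3; Player 2 gets 7, best alternative 3. No profitable deviation — NE.
(B, L): Player 2 can switch to C (0 → 5). Not NE.
(B, C): Player 1 can switch to A (2 → 9). Not NE.
(B, R): Player 1 can switch to A (3 → 8). Not NE.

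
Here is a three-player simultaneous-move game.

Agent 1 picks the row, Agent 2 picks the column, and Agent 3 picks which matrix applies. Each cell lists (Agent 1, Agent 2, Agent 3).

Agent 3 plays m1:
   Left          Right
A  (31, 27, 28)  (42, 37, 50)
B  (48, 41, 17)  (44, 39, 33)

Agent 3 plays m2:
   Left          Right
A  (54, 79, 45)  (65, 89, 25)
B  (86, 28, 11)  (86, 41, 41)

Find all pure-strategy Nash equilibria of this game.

(B, Left, m1); (B, Right, m2)

For each player, find the best response to each opponent profile; mutual best responses are the pure NE.
Agent 1 against (Left, m1): payoffs 31, 48 → best response B.
Agent 1 against (Left, m2): payoffs 54, 86 → best response B.
Agent 1 against (Right, m1): payoffs 42, 44 → best response B.
Agent 1 against (Right, m2): payoffs 65, 86 → best response B.
Agent 2 against (A, m1): payoffs 27, 37 → best response Right.
Agent 2 against (A, m2): payoffs 79, 89 → best response Right.
Agent 2 against (B, m1): payoffs 41, 39 → best response Left.
Agent 2 against (B, m2): payoffs 28, 41 → best response Right.
Agent 3 against (A, Left): payoffs 28, 45 → best response m2.
Agent 3 against (A, Right): payoffs 50, 25 → best response m1.
Agent 3 against (B, Left): payoffs 17, 11 → best response m1.
Agent 3 against (B, Right): payoffs 33, 41 → best response m2.
Mutual best responses: (B, Left, m1); (B, Right, m2).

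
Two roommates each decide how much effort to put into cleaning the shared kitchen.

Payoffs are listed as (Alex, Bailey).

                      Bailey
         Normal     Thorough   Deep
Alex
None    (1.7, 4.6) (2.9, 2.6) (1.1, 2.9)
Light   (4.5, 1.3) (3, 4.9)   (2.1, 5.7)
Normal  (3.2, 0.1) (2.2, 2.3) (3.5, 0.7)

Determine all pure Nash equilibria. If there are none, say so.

Mark each player's best response to every combination of opponents' strategies; a profile where every player is best-responding is a pure Nash equilibrium.
Alex against Normal: payoffs 1.7, 4.5, 3.2 → best response Light.
Alex against Thorough: payoffs 2.9, 3, 2.2 → best response Light.
Alex against Deep: payoffs 1.1, 2.1, 3.5 → best response Normal.
Bailey against None: payoffs 4.6, 2.6, 2.9 → best response Normal.
Bailey against Light: payoffs 1.3, 4.9, 5.7 → best response Deep.
Bailey against Normal: payoffs 0.1, 2.3, 0.7 → best response Thorough.
No profile is a mutual best response for all players.

This game has no pure Nash equilibrium.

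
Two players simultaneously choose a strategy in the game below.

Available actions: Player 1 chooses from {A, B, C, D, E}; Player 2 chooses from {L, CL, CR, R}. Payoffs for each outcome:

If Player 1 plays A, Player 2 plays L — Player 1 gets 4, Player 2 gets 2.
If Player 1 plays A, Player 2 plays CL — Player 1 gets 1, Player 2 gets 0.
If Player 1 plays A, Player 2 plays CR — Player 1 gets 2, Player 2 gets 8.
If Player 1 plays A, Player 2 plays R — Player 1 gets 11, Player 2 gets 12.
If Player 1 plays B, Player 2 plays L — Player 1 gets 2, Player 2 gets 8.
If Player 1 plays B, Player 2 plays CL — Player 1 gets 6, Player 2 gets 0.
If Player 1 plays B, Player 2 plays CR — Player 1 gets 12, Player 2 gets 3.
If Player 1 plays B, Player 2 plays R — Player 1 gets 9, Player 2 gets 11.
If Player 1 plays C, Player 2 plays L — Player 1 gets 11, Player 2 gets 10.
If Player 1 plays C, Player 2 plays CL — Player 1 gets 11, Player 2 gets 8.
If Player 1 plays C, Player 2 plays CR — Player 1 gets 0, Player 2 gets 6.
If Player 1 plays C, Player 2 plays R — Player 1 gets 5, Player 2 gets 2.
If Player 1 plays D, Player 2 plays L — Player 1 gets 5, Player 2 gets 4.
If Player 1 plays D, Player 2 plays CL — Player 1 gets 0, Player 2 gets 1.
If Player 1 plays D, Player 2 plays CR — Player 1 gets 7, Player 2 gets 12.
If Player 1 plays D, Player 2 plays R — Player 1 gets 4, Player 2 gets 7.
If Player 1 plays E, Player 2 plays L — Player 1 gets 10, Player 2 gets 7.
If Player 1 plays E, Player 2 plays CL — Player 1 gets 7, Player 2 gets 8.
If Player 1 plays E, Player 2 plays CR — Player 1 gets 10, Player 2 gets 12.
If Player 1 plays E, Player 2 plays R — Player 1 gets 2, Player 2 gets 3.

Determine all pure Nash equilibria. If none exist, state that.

Player 1 against L: payoffs 4, 2, 11, 5, 10 → best response C.
Player 1 against CL: payoffs 1, 6, 11, 0, 7 → best response C.
Player 1 against CR: payoffs 2, 12, 0, 7, 10 → best response B.
Player 1 against R: payoffs 11, 9, 5, 4, 2 → best response A.
Player 2 against A: payoffs 2, 0, 8, 12 → best response R.
Player 2 against B: payoffs 8, 0, 3, 11 → best response R.
Player 2 against C: payoffs 10, 8, 6, 2 → best response L.
Player 2 against D: payoffs 4, 1, 12, 7 → best response CR.
Player 2 against E: payoffs 7, 8, 12, 3 → best response CR.
Mutual best responses: (A, R); (C, L).

The pure Nash equilibria are (A, R); (C, L).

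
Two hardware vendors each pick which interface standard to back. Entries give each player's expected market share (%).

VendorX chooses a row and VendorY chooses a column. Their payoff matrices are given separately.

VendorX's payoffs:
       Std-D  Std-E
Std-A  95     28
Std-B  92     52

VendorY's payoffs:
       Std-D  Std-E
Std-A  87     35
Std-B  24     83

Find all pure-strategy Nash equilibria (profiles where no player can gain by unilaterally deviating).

The pure Nash equilibria are (Std-A, Std-D); (Std-B, Std-E).

(Std-A, Std-D): VendorX gets 95, best alternative 92; VendorY gets 87, best alternative 35. No profitable deviation — NE.
(Std-A, Std-E): VendorX can switch to Std-B (28 → 52). Not NE.
(Std-B, Std-D): VendorX can switch to Std-A (92 → 95). Not NE.
(Std-B, Std-E): VendorX gets 52, best alternative 28; VendorY gets 83, best alternative 24. No profitable deviation — NE.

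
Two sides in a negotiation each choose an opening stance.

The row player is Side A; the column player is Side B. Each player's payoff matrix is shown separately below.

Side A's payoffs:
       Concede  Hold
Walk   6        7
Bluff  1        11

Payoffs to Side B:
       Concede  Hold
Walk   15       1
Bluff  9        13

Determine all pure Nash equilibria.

Side A against Concede: payoffs 6, 1 → best response Walk.
Side A against Hold: payoffs 7, 11 → best response Bluff.
Side B against Walk: payoffs 15, 1 → best response Concede.
Side B against Bluff: payoffs 9, 13 → best response Hold.
Mutual best responses: (Walk, Concede); (Bluff, Hold).

Pure-strategy Nash equilibria: (Walk, Concede) and (Bluff, Hold)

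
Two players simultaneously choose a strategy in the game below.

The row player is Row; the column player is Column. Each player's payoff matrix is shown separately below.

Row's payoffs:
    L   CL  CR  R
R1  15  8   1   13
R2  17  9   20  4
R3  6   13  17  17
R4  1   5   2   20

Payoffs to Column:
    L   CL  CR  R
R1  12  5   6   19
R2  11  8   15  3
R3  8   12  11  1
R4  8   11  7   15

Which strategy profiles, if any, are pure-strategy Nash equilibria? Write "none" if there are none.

The pure Nash equilibria are (R2, CR); (R3, CL); (R4, R).

(R1, L): Row can switch to R2 (15 → 17). Not NE.
(R1, CL): Row can switch to R2 (8 → 9). Not NE.
(R1, CR): Row can switch to R2 (1 → 20). Not NE.
(R1, R): Row can switch to R3 (13 → 17). Not NE.
(R2, L): Column can switch to CR (11 → 15). Not NE.
(R2, CL): Row can switch to R3 (9 → 13). Not NE.
(R2, CR): Row gets 20, best alternative 17; Column gets 15, best alternative 11. No profitable deviation — NE.
(R2, R): Row can switch to R1 (4 → 13). Not NE.
(R3, L): Row can switch to R1 (6 → 15). Not NE.
(R3, CL): Row gets 13, best alternative 9; Column gets 12, best alternative 11. No profitable deviation — NE.
(R4, R): Row gets 20, best alternative 17; Column gets 15, best alternative 11. No profitable deviation — NE.
(The remaining 5 profiles each have a profitable deviation by the same check.)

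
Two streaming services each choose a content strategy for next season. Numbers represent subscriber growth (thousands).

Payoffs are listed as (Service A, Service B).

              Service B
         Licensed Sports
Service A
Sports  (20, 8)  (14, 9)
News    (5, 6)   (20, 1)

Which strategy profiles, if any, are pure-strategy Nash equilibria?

There is no pure-strategy Nash equilibrium.

Service A against Licensed: payoffs 20, 5 → best response Sports.
Service A against Sports: payoffs 14, 20 → best response News.
Service B against Sports: payoffs 8, 9 → best response Sports.
Service B against News: payoffs 6, 1 → best response Licensed.
No profile is a mutual best response for all players.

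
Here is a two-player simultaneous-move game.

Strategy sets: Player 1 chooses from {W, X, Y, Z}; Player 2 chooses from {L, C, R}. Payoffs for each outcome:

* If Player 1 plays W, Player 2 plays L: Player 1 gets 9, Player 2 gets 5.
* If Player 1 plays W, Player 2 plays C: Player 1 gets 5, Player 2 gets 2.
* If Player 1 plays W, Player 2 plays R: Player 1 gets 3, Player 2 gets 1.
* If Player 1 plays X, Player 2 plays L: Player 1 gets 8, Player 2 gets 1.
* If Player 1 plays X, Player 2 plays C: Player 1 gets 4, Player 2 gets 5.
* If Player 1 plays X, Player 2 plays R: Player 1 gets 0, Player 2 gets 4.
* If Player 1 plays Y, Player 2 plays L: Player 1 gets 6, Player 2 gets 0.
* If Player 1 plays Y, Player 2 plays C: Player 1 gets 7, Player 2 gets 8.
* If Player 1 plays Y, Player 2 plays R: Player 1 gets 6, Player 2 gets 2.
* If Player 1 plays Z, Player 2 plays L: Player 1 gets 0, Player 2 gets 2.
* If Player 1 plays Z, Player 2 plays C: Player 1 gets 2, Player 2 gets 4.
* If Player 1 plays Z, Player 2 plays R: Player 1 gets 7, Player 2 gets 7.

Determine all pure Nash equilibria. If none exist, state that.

The pure Nash equilibria are (W, L) and (Y, C) and (Z, R).

For each player, find the best response to each opponent profile; mutual best responses are the pure NE.
Player 1 against L: payoffs 9, 8, 6, 0 → best response W.
Player 1 against C: payoffs 5, 4, 7, 2 → best response Y.
Player 1 against R: payoffs 3, 0, 6, 7 → best response Z.
Player 2 against W: payoffs 5, 2, 1 → best response L.
Player 2 against X: payoffs 1, 5, 4 → best response C.
Player 2 against Y: payoffs 0, 8, 2 → best response C.
Player 2 against Z: payoffs 2, 4, 7 → best response R.
Mutual best responses: (W, L); (Y, C); (Z, R).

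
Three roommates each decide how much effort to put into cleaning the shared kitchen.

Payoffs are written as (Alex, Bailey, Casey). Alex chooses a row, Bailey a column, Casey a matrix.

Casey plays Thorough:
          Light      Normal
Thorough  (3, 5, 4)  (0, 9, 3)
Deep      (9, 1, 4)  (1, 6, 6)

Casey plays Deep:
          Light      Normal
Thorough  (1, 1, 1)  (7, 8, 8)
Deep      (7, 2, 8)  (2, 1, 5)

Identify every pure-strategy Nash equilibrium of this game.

The pure Nash equilibria are (Thorough, Normal, Deep) and (Deep, Light, Deep) and (Deep, Normal, Thorough).

For each strategy profile, look for a profitable unilateral deviation.
(Thorough, Light, Thorough): Alex can switch to Deep (3 → 9). Not NE.
(Thorough, Light, Deep): Alex can switch to Deep (1 → 7). Not NE.
(Thorough, Normal, Thorough): Alex can switch to Deep (0 → 1). Not NE.
(Thorough, Normal, Deep): Alex gets 7, best alternative 2; Bailey gets 8, best alternative 1; Casey gets 8, best alternative 3. No profitable deviation — NE.
(Deep, Light, Thorough): Bailey can switch to Normal (1 → 6). Not NE.
(Deep, Light, Deep): Alex gets 7, best alternative 1; Bailey gets 2, best alternative 1; Casey gets 8, best alternative 4. No profitable deviation — NE.
(Deep, Normal, Thorough): Alex gets 1, best alternative 0; Bailey gets 6, best alternative 1; Casey gets 6, best alternative 5. No profitable deviation — NE.
(Deep, Normal, Deep): Alex can switch to Thorough (2 → 7). Not NE.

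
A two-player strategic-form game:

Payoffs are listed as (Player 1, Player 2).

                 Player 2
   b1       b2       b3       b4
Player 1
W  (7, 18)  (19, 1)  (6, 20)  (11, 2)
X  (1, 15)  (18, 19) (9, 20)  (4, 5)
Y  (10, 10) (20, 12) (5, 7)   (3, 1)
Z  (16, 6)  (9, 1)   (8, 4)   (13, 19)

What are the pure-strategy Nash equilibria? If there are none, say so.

Pure-strategy Nash equilibria: (X, b3); (Y, b2); (Z, b4)

For each player, find the best response to each opponent profile; mutual best responses are the pure NE.
Player 1 against b1: payoffs 7, 1, 10, 16 → best response Z.
Player 1 against b2: payoffs 19, 18, 20, 9 → best response Y.
Player 1 against b3: payoffs 6, 9, 5, 8 → best response X.
Player 1 against b4: payoffs 11, 4, 3, 13 → best response Z.
Player 2 against W: payoffs 18, 1, 20, 2 → best response b3.
Player 2 against X: payoffs 15, 19, 20, 5 → best response b3.
Player 2 against Y: payoffs 10, 12, 7, 1 → best response b2.
Player 2 against Z: payoffs 6, 1, 4, 19 → best response b4.
Mutual best responses: (X, b3); (Y, b2); (Z, b4).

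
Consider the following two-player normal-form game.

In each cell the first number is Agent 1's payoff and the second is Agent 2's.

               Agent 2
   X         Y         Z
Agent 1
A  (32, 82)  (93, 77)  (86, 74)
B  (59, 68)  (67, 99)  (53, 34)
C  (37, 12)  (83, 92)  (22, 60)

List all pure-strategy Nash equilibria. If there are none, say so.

(A, X): Agent 1 can switch to B (32 → 59). Not NE.
(A, Y): Agent 2 can switch to X (77 → 82). Not NE.
(A, Z): Agent 2 can switch to X (74 → 82). Not NE.
(B, X): Agent 2 can switch to Y (68 → 99). Not NE.
(B, Y): Agent 1 can switch to A (67 → 93). Not NE.
(B, Z): Agent 1 can switch to A (53 → 86). Not NE.
(The remaining 3 profiles each have a profitable deviation by the same check.)

none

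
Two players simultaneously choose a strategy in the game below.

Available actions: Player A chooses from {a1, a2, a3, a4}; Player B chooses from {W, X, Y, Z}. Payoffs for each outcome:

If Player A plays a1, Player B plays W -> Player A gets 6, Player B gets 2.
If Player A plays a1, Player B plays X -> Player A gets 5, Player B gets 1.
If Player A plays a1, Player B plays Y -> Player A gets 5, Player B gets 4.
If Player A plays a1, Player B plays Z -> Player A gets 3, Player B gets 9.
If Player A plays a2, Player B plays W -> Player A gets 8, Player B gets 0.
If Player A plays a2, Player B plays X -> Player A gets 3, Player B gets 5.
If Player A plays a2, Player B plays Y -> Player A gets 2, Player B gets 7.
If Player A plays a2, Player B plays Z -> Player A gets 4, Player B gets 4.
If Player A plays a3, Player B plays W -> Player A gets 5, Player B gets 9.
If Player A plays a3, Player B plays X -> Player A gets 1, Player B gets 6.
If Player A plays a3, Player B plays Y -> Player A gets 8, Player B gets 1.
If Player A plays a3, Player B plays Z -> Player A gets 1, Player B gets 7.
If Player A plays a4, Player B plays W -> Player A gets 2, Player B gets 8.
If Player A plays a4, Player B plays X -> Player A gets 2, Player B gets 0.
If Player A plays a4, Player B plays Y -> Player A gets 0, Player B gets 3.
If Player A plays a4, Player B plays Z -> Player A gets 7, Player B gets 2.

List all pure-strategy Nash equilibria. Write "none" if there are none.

(a1, W): Player A can switch to a2 (6 → 8). Not NE.
(a1, X): Player B can switch to W (1 → 2). Not NE.
(a1, Y): Player A can switch to a3 (5 → 8). Not NE.
(a1, Z): Player A can switch to a2 (3 → 4). Not NE.
(a2, W): Player B can switch to X (0 → 5). Not NE.
(a2, X): Player A can switch to a1 (3 → 5). Not NE.
(a2, Y): Player A can switch to a1 (2 → 5). Not NE.
(a2, Z): Player A can switch to a4 (4 → 7). Not NE.
(a3, W): Player A can switch to a1 (5 → 6). Not NE.
(a3, X): Player A can switch to a1 (1 → 5). Not NE.
(a3, Y): Player B can switch to W (1 → 9). Not NE.
(a3, Z): Player A can switch to a1 (1 → 3). Not NE.
(The remaining 4 profiles each have a profitable deviation by the same check.)

This game has no pure Nash equilibrium.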